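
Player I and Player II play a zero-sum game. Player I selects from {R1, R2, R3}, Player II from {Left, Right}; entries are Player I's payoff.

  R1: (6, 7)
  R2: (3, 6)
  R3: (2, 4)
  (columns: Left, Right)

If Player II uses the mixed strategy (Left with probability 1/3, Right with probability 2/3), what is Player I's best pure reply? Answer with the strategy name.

Expected payoff of R1: (1/3)·6 + (2/3)·7 = 20/3.
Expected payoff of R2: (1/3)·3 + (2/3)·6 = 5.
Expected payoff of R3: (1/3)·2 + (2/3)·4 = 10/3.
The largest is 20/3, so Player I's best response is R1.

R1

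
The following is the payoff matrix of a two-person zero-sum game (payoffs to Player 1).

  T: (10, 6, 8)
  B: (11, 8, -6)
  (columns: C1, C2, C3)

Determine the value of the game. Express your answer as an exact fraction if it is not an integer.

25/4

Row minima: T → 6, B → -6; maximin = 6.
Column maxima: C1 → 11, C2 → 8, C3 → 8; minimax = 8.
6 ≠ 8, so there is no saddle point; optimal play is mixed.
C1 is strictly dominated by C2 (it gives Player 1 strictly more in every row), so Player 2 never plays it.
On the remaining 2×2 (T, B vs C2, C3):
Let Player 1 play T with probability p. Expected payoff against C2: 6p + 8(1−p) = −2p + 8; against C3: 8p + (-6)(1−p) = 14p − 6.
Setting these equal: −2p + 8 = 14p − 6 ⇒ −16p = -14 ⇒ p = 7/8, and the value is (-2)·(7/8) + 8 = 25/4.
For Player 2: with q = P(C2), equating T's and B's payoffs gives −2q + 8 = 14q − 6 ⇒ q = 7/8.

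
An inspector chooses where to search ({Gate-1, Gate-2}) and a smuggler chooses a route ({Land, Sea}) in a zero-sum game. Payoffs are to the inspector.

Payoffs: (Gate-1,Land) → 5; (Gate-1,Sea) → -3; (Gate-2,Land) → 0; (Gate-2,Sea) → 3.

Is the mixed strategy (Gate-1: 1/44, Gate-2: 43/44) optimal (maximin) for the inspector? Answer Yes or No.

No

Against Land this mix gives (1/44)·5 + (43/44)·0 = 5/44.
Against Sea this mix gives (1/44)·(-3) + (43/44)·3 = 63/22.
The smuggler will play Land, holding the inspector to 5/44. Shifting weight toward the row that does better against Land would raise this floor (the equalizing mix achieves 15/11 against both Land and Sea), so the proposed strategy is not optimal.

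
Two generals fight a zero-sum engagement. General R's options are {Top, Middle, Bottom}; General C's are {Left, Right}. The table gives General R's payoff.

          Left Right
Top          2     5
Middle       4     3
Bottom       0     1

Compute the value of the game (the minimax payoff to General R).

Row minima: Top → 2, Middle → 3, Bottom → 0; maximin = 3.
Column maxima: Left → 4, Right → 5; minimax = 4.
3 ≠ 4, so there is no saddle point; optimal play is mixed.
Bottom is strictly dominated by Top, so General R never plays it.
On the remaining 2×2 (Top, Middle vs Left, Right):
Let General R play Top with probability p. Expected payoff against Left: 2p + 4(1−p) = −2p + 4; against Right: 5p + 3(1−p) = 2p + 3.
Setting these equal: −2p + 4 = 2p + 3 ⇒ −4p = -1 ⇒ p = 1/4, and the value is (-2)·(1/4) + 4 = 7/2.
For General C: with q = P(Left), equating Top's and Middle's payoffs gives −3q + 5 = q + 3 ⇒ q = 1/2.

7/2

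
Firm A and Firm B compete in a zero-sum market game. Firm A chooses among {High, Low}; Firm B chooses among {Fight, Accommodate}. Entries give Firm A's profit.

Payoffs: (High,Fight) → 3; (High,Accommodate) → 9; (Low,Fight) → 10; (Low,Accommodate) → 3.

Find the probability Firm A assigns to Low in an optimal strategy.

6/13

Row minima: High → 3, Low → 3; maximin = 3.
Column maxima: Fight → 10, Accommodate → 9; minimax = 9.
3 ≠ 9, so there is no saddle point; optimal play is mixed.
Let Firm A play High with probability p. Expected payoff against Fight: 3p + 10(1−p) = −7p + 10; against Accommodate: 9p + 3(1−p) = 6p + 3.
Setting these equal: −7p + 10 = 6p + 3 ⇒ −13p = -7 ⇒ p = 7/13, and the value is (-7)·(7/13) + 10 = 81/13.
For Firm B: with q = P(Fight), equating High's and Low's payoffs gives −6q + 9 = 7q + 3 ⇒ q = 6/13.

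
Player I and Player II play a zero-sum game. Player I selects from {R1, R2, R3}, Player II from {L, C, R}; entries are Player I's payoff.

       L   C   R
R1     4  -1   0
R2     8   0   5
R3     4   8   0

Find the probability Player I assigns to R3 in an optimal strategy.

Row minima: R1 → -1, R2 → 0, R3 → 0; maximin = 0.
Column maxima: L → 8, C → 8, R → 5; minimax = 5.
0 ≠ 5, so there is no saddle point; optimal play is mixed.
R1 is strictly dominated by R2, so Player I never plays it.
L is strictly dominated by R (it gives Player I strictly more in every row), so Player II never plays it.
On the remaining 2×2 (R2, R3 vs C, R):
Let Player I play R2 with probability p. Expected payoff against C: 0p + 8(1−p) = −8p + 8; against R: 5p + 0(1−p) = 5p.
Setting these equal: −8p + 8 = 5p ⇒ −13p = -8 ⇒ p = 8/13, and the value is (-8)·(8/13) + 8 = 40/13.
For Player II: with q = P(C), equating R2's and R3's payoffs gives −5q + 5 = 8q ⇒ q = 5/13.

5/13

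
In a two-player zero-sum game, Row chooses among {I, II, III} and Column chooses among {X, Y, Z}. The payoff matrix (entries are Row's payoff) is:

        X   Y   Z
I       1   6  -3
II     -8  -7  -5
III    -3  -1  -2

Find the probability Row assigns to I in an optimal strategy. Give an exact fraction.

Row minima: I → -3, II → -8, III → -3; maximin = -3.
Column maxima: X → 1, Y → 6, Z → -2; minimax = -2.
-3 ≠ -2, so there is no saddle point; optimal play is mixed.
II is strictly dominated by I, so Row never plays it.
Y is strictly dominated by X (it gives Row strictly more in every row), so Column never plays it.
On the remaining 2×2 (I, III vs X, Z):
Let Row play I with probability p. Expected payoff against X: 1p + (-3)(1−p) = 4p − 3; against Z: (-3)p + (-2)(1−p) = −p − 2.
Setting these equal: 4p − 3 = −p − 2 ⇒ 5p = 1 ⇒ p = 1/5, and the value is (4)·(1/5) − 3 = -11/5.
For Column: with q = P(X), equating I's and III's payoffs gives 4q − 3 = −q − 2 ⇒ q = 1/5.

1/5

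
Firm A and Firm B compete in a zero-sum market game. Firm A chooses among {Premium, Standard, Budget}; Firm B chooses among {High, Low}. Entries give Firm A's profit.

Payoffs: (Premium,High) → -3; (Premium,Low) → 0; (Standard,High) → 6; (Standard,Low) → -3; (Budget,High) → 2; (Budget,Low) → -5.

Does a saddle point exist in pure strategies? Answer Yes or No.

Row minima: Premium → -3, Standard → -3, Budget → -5; maximin = -3.
Column maxima: High → 6, Low → 0; minimax = 0.
-3 ≠ 0, so no pure-strategy equilibrium exists.

No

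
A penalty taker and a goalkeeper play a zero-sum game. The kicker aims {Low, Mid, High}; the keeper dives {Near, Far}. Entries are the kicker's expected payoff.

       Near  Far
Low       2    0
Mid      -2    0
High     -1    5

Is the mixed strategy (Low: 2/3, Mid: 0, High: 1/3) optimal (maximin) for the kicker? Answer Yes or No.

No

Against Near this mix gives (2/3)·2 + (1/3)·(-1) = 1.
Against Far this mix gives (2/3)·0 + (1/3)·5 = 5/3.
The keeper will play Near, holding the kicker to 1. Shifting weight toward the row that does better against Near would raise this floor (the equalizing mix achieves 5/4 against both Near and Far), so the proposed strategy is not optimal.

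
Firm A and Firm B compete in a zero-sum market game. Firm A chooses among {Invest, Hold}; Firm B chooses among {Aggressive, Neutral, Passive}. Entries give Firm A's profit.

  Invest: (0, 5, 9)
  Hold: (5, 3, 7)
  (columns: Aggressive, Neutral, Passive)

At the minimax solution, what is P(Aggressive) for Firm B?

2/7

Row minima: Invest → 0, Hold → 3; maximin = 3.
Column maxima: Aggressive → 5, Neutral → 5, Passive → 9; minimax = 5.
3 ≠ 5, so there is no saddle point; optimal play is mixed.
Passive is strictly dominated by Aggressive (it gives Firm A strictly more in every row), so Firm B never plays it.
On the remaining 2×2 (Invest, Hold vs Aggressive, Neutral):
Let Firm A play Invest with probability p. Expected payoff against Aggressive: 0p + 5(1−p) = −5p + 5; against Neutral: 5p + 3(1−p) = 2p + 3.
Setting these equal: −5p + 5 = 2p + 3 ⇒ −7p = -2 ⇒ p = 2/7, and the value is (-5)·(2/7) + 5 = 25/7.
For Firm B: with q = P(Aggressive), equating Invest's and Hold's payoffs gives −5q + 5 = 2q + 3 ⇒ q = 2/7.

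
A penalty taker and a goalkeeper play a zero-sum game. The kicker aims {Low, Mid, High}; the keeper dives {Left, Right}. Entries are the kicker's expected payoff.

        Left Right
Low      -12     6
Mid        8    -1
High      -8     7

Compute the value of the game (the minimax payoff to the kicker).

Row minima: Low → -12, Mid → -1, High → -8; maximin = -1.
Column maxima: Left → 8, Right → 7; minimax = 7.
-1 ≠ 7, so there is no saddle point; optimal play is mixed.
Low is strictly dominated by High, so the kicker never plays it.
On the remaining 2×2 (Mid, High vs Left, Right):
Let the kicker play Mid with probability p. Expected payoff against Left: 8p + (-8)(1−p) = 16p − 8; against Right: (-1)p + 7(1−p) = −8p + 7.
Setting these equal: 16p − 8 = −8p + 7 ⇒ 24p = 15 ⇒ p = 5/8, and the value is (16)·(5/8) − 8 = 2.
For the keeper: with q = P(Left), equating Mid's and High's payoffs gives 9q − 1 = −15q + 7 ⇒ q = 1/3.

2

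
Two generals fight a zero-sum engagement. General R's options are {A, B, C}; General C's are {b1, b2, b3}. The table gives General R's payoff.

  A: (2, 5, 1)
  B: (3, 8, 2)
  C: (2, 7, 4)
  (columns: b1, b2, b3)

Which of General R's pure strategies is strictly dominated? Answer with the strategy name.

A

B gives a strictly higher payoff than A against every column: 3 > 2, 8 > 5, 2 > 1.
So A is strictly dominated and General R never plays it.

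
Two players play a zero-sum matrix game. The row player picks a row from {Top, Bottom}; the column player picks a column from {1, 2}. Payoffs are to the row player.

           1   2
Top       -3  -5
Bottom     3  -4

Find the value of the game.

-4

Row minima: Top → -5, Bottom → -4; maximin = -4.
Column maxima: 1 → 3, 2 → -4; minimax = -4.
Since maximin = minimax = -4, there is a saddle point and the value is -4.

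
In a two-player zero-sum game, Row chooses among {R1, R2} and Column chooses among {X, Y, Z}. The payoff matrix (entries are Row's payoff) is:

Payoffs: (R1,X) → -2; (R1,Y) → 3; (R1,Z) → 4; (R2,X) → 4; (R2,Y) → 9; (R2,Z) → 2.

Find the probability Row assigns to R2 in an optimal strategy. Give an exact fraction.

Row minima: R1 → -2, R2 → 2; maximin = 2.
Column maxima: X → 4, Y → 9, Z → 4; minimax = 4.
2 ≠ 4, so there is no saddle point; optimal play is mixed.
Y is strictly dominated by X (it gives Row strictly more in every row), so Column never plays it.
On the remaining 2×2 (R1, R2 vs X, Z):
Let Row play R1 with probability p. Expected payoff against X: (-2)p + 4(1−p) = −6p + 4; against Z: 4p + 2(1−p) = 2p + 2.
Setting these equal: −6p + 4 = 2p + 2 ⇒ −8p = -2 ⇒ p = 1/4, and the value is (-6)·(1/4) + 4 = 5/2.
For Column: with q = P(X), equating R1's and R2's payoffs gives −6q + 4 = 2q + 2 ⇒ q = 1/4.

3/4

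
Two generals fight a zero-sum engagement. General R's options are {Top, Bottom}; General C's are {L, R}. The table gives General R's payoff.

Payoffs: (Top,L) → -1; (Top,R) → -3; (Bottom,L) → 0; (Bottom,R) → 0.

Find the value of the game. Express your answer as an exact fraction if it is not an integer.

Row minima: Top → -3, Bottom → 0; maximin = 0.
Column maxima: L → 0, R → 0; minimax = 0.
Since maximin = minimax = 0, there is a saddle point and the value is 0.

0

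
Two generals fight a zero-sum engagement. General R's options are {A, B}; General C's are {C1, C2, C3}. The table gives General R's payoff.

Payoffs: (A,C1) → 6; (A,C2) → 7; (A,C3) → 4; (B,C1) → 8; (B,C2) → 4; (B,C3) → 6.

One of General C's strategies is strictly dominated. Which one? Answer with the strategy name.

C1

C3 holds General R's payoff strictly below C1 in every row: 4 < 6, 6 < 8.
So C1 is strictly dominated for General C.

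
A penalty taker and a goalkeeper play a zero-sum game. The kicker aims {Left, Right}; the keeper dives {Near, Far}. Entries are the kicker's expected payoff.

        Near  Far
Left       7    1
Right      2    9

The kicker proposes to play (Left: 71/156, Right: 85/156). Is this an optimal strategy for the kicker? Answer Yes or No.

Against Near this mix gives (71/156)·7 + (85/156)·2 = 667/156.
Against Far this mix gives (71/156)·1 + (85/156)·9 = 209/39.
The keeper will play Near, holding the kicker to 667/156. Shifting weight toward the row that does better against Near would raise this floor (the equalizing mix achieves 61/13 against both Near and Far), so the proposed strategy is not optimal.

No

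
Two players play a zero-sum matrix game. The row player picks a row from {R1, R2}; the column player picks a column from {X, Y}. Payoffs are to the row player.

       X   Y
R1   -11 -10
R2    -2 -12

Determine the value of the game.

-112/11

Row minima: R1 → -11, R2 → -12; maximin = -11.
Column maxima: X → -2, Y → -10; minimax = -10.
-11 ≠ -10, so there is no saddle point; optimal play is mixed.
Let the row player play R1 with probability p. Expected payoff against X: (-11)p + (-2)(1−p) = −9p − 2; against Y: (-10)p + (-12)(1−p) = 2p − 12.
Setting these equal: −9p − 2 = 2p − 12 ⇒ −11p = -10 ⇒ p = 10/11, and the value is (-9)·(10/11) − 2 = -112/11.
For the column player: with q = P(X), equating R1's and R2's payoffs gives −q − 10 = 10q − 12 ⇒ q = 2/11.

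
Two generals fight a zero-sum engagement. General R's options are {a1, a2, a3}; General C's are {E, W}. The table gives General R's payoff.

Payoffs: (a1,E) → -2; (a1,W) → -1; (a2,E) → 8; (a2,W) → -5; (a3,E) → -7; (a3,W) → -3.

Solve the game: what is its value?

-9/7

Row minima: a1 → -2, a2 → -5, a3 → -7; maximin = -2.
Column maxima: E → 8, W → -1; minimax = -1.
-2 ≠ -1, so there is no saddle point; optimal play is mixed.
a3 is strictly dominated by a1, so General R never plays it.
On the remaining 2×2 (a1, a2 vs E, W):
Let General R play a1 with probability p. Expected payoff against E: (-2)p + 8(1−p) = −10p + 8; against W: (-1)p + (-5)(1−p) = 4p − 5.
Setting these equal: −10p + 8 = 4p − 5 ⇒ −14p = -13 ⇒ p = 13/14, and the value is (-10)·(13/14) + 8 = -9/7.
For General C: with q = P(E), equating a1's and a2's payoffs gives −q − 1 = 13q − 5 ⇒ q = 2/7.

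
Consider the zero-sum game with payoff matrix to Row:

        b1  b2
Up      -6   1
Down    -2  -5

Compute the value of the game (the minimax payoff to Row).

-16/5

Row minima: Up → -6, Down → -5; maximin = -5.
Column maxima: b1 → -2, b2 → 1; minimax = -2.
-5 ≠ -2, so there is no saddle point; optimal play is mixed.
Let Row play Up with probability p. Expected payoff against b1: (-6)p + (-2)(1−p) = −4p − 2; against b2: 1p + (-5)(1−p) = 6p − 5.
Setting these equal: −4p − 2 = 6p − 5 ⇒ −10p = -3 ⇒ p = 3/10, and the value is (-4)·(3/10) − 2 = -16/5.
For Column: with q = P(b1), equating Up's and Down's payoffs gives −7q + 1 = 3q − 5 ⇒ q = 3/5.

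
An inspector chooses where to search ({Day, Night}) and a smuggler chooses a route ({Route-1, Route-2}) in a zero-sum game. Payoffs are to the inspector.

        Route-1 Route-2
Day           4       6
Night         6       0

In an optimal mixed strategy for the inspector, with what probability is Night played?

Row minima: Day → 4, Night → 0; maximin = 4.
Column maxima: Route-1 → 6, Route-2 → 6; minimax = 6.
4 ≠ 6, so there is no saddle point; optimal play is mixed.
Let the inspector play Day with probability p. Expected payoff against Route-1: 4p + 6(1−p) = −2p + 6; against Route-2: 6p + 0(1−p) = 6p.
Setting these equal: −2p + 6 = 6p ⇒ −8p = -6 ⇒ p = 3/4, and the value is (-2)·(3/4) + 6 = 9/2.
For the smuggler: with q = P(Route-1), equating Day's and Night's payoffs gives −2q + 6 = 6q ⇒ q = 3/4.

1/4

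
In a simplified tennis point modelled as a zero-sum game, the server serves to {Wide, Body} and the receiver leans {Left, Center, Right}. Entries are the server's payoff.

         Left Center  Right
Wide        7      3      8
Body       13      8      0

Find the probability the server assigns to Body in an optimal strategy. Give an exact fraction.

5/13

Row minima: Wide → 3, Body → 0; maximin = 3.
Column maxima: Left → 13, Center → 8, Right → 8; minimax = 8.
3 ≠ 8, so there is no saddle point; optimal play is mixed.
Left is strictly dominated by Center (it gives the server strictly more in every row), so the receiver never plays it.
On the remaining 2×2 (Wide, Body vs Center, Right):
Let the server play Wide with probability p. Expected payoff against Center: 3p + 8(1−p) = −5p + 8; against Right: 8p + 0(1−p) = 8p.
Setting these equal: −5p + 8 = 8p ⇒ −13p = -8 ⇒ p = 8/13, and the value is (-5)·(8/13) + 8 = 64/13.
For the receiver: with q = P(Center), equating Wide's and Body's payoffs gives −5q + 8 = 8q ⇒ q = 8/13.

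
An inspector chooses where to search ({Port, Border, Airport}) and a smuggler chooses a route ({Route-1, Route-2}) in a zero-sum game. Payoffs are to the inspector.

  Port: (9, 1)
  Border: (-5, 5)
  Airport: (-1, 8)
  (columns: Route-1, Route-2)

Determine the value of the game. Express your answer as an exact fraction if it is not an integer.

73/17

Row minima: Port → 1, Border → -5, Airport → -1; maximin = 1.
Column maxima: Route-1 → 9, Route-2 → 8; minimax = 8.
1 ≠ 8, so there is no saddle point; optimal play is mixed.
Border is strictly dominated by Airport, so the inspector never plays it.
On the remaining 2×2 (Port, Airport vs Route-1, Route-2):
Let the inspector play Port with probability p. Expected payoff against Route-1: 9p + (-1)(1−p) = 10p − 1; against Route-2: 1p + 8(1−p) = −7p + 8.
Setting these equal: 10p − 1 = −7p + 8 ⇒ 17p = 9 ⇒ p = 9/17, and the value is (10)·(9/17) − 1 = 73/17.
For the smuggler: with q = P(Route-1), equating Port's and Airport's payoffs gives 8q + 1 = −9q + 8 ⇒ q = 7/17.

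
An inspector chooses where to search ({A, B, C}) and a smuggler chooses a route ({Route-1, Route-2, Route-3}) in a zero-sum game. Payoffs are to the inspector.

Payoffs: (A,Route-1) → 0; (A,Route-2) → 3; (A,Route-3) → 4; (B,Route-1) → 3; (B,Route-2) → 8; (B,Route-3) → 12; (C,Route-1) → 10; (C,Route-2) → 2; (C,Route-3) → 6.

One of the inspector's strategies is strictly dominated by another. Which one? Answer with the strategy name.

B gives a strictly higher payoff than A against every column: 3 > 0, 8 > 3, 12 > 4.
So A is strictly dominated and the inspector never plays it.

A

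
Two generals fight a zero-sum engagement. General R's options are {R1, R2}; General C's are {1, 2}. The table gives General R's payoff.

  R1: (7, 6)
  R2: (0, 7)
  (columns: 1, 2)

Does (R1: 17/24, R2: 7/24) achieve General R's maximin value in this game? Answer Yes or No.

Against 1 this mix gives (17/24)·7 + (7/24)·0 = 119/24.
Against 2 this mix gives (17/24)·6 + (7/24)·7 = 151/24.
General C will play 1, holding General R to 119/24. Shifting weight toward the row that does better against 1 would raise this floor (the equalizing mix achieves 49/8 against both 1 and 2), so the proposed strategy is not optimal.

No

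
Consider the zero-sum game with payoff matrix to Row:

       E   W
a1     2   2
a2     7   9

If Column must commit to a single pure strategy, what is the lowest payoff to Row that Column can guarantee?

Column maxima: E → 7, W → 9.
The smallest of these is 7.

7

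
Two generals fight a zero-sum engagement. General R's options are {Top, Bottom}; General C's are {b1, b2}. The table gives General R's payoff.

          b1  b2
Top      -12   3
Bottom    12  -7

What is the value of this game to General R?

Row minima: Top → -12, Bottom → -7; maximin = -7.
Column maxima: b1 → 12, b2 → 3; minimax = 3.
-7 ≠ 3, so there is no saddle point; optimal play is mixed.
Let General R play Top with probability p. Expected payoff against b1: (-12)p + 12(1−p) = −24p + 12; against b2: 3p + (-7)(1−p) = 10p − 7.
Setting these equal: −24p + 12 = 10p − 7 ⇒ −34p = -19 ⇒ p = 19/34, and the value is (-24)·(19/34) + 12 = -24/17.
For General C: with q = P(b1), equating Top's and Bottom's payoffs gives −15q + 3 = 19q − 7 ⇒ q = 5/17.

-24/17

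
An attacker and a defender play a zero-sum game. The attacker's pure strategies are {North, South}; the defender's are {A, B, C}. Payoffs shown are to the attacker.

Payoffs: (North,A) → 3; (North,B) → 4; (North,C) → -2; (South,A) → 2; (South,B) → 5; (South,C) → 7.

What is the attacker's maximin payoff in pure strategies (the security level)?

2

Row minima: North → -2, South → 2.
The best of these is 2.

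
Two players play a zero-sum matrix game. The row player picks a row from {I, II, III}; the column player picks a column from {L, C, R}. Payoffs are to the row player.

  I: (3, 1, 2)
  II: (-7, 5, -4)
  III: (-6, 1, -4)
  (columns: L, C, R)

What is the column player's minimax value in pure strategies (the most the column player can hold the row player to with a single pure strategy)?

2

Column maxima: L → 3, C → 5, R → 2.
The smallest of these is 2.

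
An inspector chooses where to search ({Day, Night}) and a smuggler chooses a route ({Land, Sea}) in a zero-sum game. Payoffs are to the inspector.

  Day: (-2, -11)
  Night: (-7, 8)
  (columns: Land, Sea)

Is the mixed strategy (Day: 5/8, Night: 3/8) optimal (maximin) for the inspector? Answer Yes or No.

Against Land this mix gives (5/8)·(-2) + (3/8)·(-7) = -31/8.
Against Sea this mix gives (5/8)·(-11) + (3/8)·8 = -31/8.
All of the smuggler's active replies (Land, Sea) yield -31/8, and no column does worse for the inspector. The mix makes the smuggler indifferent and guarantees -31/8, so it is optimal.

Yes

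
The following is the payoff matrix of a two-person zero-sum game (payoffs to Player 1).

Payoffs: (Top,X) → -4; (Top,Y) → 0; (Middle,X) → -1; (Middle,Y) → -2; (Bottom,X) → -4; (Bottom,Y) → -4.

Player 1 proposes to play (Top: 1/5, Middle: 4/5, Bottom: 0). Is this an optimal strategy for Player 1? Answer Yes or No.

Yes

Against X this mix gives (1/5)·(-4) + (4/5)·(-1) = -8/5.
Against Y this mix gives (1/5)·0 + (4/5)·(-2) = -8/5.
All of Player 2's active replies (X, Y) yield -8/5, and no column does worse for Player 1. The mix makes Player 2 indifferent and guarantees -8/5, so it is optimal.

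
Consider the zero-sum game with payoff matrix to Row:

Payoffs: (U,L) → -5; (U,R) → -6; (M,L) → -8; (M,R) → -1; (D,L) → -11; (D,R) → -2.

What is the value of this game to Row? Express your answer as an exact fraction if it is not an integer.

-43/8

Row minima: U → -6, M → -8, D → -11; maximin = -6.
Column maxima: L → -5, R → -1; minimax = -5.
-6 ≠ -5, so there is no saddle point; optimal play is mixed.
D is strictly dominated by M, so Row never plays it.
On the remaining 2×2 (U, M vs L, R):
Let Row play U with probability p. Expected payoff against L: (-5)p + (-8)(1−p) = 3p − 8; against R: (-6)p + (-1)(1−p) = −5p − 1.
Setting these equal: 3p − 8 = −5p − 1 ⇒ 8p = 7 ⇒ p = 7/8, and the value is (3)·(7/8) − 8 = -43/8.
For Column: with q = P(L), equating U's and M's payoffs gives q − 6 = −7q − 1 ⇒ q = 5/8.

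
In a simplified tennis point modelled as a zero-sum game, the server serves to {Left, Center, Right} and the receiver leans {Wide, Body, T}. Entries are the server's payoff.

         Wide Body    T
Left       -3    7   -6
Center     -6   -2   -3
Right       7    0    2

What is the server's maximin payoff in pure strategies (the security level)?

0

Row minima: Left → -6, Center → -6, Right → 0.
The best of these is 0.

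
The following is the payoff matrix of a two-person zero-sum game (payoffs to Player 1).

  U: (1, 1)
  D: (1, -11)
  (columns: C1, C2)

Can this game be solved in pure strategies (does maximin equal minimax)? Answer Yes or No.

Yes

Row minima: U → 1, D → -11; maximin = 1.
Column maxima: C1 → 1, C2 → 1; minimax = 1.
maximin = minimax = 1, so a saddle point exists.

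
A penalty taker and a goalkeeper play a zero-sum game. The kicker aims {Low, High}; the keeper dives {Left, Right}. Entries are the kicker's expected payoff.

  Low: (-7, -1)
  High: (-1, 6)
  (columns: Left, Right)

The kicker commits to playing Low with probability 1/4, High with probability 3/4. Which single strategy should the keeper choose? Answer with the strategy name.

Left

If the keeper plays Left, the kicker's expected payoff is (1/4)·(-7) + (3/4)·(-1) = -5/2.
If the keeper plays Right, the kicker's expected payoff is (1/4)·(-1) + (3/4)·6 = 17/4.
The keeper minimizes the kicker's payoff; the smallest is -5/2, so the best response is Left.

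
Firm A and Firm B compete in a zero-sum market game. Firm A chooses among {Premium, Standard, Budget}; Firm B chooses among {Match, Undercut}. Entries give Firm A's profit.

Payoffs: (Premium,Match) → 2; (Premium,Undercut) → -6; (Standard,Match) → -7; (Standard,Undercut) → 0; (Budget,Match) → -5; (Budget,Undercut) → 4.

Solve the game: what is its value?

Row minima: Premium → -6, Standard → -7, Budget → -5; maximin = -5.
Column maxima: Match → 2, Undercut → 4; minimax = 2.
-5 ≠ 2, so there is no saddle point; optimal play is mixed.
Standard is strictly dominated by Budget, so Firm A never plays it.
On the remaining 2×2 (Premium, Budget vs Match, Undercut):
Let Firm A play Premium with probability p. Expected payoff against Match: 2p + (-5)(1−p) = 7p − 5; against Undercut: (-6)p + 4(1−p) = −10p + 4.
Setting these equal: 7p − 5 = −10p + 4 ⇒ 17p = 9 ⇒ p = 9/17, and the value is (7)·(9/17) − 5 = -22/17.
For Firm B: with q = P(Match), equating Premium's and Budget's payoffs gives 8q − 6 = −9q + 4 ⇒ q = 10/17.

-22/17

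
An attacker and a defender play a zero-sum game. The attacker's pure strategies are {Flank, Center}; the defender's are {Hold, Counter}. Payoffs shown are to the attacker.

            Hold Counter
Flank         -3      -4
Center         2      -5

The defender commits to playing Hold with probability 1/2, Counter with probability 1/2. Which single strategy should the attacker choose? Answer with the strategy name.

Expected payoff of Flank: (1/2)·(-3) + (1/2)·(-4) = -7/2.
Expected payoff of Center: (1/2)·2 + (1/2)·(-5) = -3/2.
The largest is -3/2, so the attacker's best response is Center.

Center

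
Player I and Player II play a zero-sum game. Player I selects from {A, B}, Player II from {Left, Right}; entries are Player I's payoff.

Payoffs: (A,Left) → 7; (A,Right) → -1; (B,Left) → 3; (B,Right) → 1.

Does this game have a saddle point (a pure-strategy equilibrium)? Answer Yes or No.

Row minima: A → -1, B → 1; maximin = 1.
Column maxima: Left → 7, Right → 1; minimax = 1.
maximin = minimax = 1, so a saddle point exists.

Yes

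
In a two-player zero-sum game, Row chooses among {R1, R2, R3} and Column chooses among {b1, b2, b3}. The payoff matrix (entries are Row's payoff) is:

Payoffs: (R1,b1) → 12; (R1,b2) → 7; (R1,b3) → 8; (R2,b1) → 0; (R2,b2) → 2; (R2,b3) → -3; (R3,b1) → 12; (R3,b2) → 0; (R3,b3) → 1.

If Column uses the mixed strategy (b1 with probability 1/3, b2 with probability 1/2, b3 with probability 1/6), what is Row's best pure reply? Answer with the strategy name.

R1

Expected payoff of R1: (1/3)·12 + (1/2)·7 + (1/6)·8 = 53/6.
Expected payoff of R2: (1/3)·0 + (1/2)·2 + (1/6)·(-3) = 1/2.
Expected payoff of R3: (1/3)·12 + (1/2)·0 + (1/6)·1 = 25/6.
The largest is 53/6, so Row's best response is R1.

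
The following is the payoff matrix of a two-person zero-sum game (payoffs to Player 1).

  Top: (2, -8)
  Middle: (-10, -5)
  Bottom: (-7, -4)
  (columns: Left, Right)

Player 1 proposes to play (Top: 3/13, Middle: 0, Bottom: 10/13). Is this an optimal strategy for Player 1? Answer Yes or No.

Against Left this mix gives (3/13)·2 + (10/13)·(-7) = -64/13.
Against Right this mix gives (3/13)·(-8) + (10/13)·(-4) = -64/13.
All of Player 2's active replies (Left, Right) yield -64/13, and no column does worse for Player 1. The mix makes Player 2 indifferent and guarantees -64/13, so it is optimal.

Yes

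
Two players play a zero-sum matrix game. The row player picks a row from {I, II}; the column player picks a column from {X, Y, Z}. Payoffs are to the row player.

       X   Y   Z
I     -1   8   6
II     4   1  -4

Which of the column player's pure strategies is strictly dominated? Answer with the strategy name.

Y

Z holds the row player's payoff strictly below Y in every row: 6 < 8, -4 < 1.
So Y is strictly dominated for the column player.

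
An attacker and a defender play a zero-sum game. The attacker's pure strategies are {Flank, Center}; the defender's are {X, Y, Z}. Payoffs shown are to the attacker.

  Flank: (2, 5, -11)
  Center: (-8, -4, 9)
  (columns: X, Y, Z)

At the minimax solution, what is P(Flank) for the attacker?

17/30

Row minima: Flank → -11, Center → -8; maximin = -8.
Column maxima: X → 2, Y → 5, Z → 9; minimax = 2.
-8 ≠ 2, so there is no saddle point; optimal play is mixed.
Y is strictly dominated by X (it gives the attacker strictly more in every row), so the defender never plays it.
On the remaining 2×2 (Flank, Center vs X, Z):
Let the attacker play Flank with probability p. Expected payoff against X: 2p + (-8)(1−p) = 10p − 8; against Z: (-11)p + 9(1−p) = −20p + 9.
Setting these equal: 10p − 8 = −20p + 9 ⇒ 30p = 17 ⇒ p = 17/30, and the value is (10)·(17/30) − 8 = -7/3.
For the defender: with q = P(X), equating Flank's and Center's payoffs gives 13q − 11 = −17q + 9 ⇒ q = 2/3.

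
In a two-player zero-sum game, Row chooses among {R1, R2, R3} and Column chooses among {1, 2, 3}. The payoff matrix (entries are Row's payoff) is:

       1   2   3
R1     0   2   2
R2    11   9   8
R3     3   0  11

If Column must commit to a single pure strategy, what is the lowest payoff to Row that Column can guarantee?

Column maxima: 1 → 11, 2 → 9, 3 → 11.
The smallest of these is 9.

9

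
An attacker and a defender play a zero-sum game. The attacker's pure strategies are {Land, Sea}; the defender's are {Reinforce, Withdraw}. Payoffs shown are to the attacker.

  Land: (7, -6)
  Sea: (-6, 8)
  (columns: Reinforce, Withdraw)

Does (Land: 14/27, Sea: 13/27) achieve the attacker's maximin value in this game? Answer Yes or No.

Yes

Against Reinforce this mix gives (14/27)·7 + (13/27)·(-6) = 20/27.
Against Withdraw this mix gives (14/27)·(-6) + (13/27)·8 = 20/27.
All of the defender's active replies (Reinforce, Withdraw) yield 20/27, and no column does worse for the attacker. The mix makes the defender indifferent and guarantees 20/27, so it is optimal.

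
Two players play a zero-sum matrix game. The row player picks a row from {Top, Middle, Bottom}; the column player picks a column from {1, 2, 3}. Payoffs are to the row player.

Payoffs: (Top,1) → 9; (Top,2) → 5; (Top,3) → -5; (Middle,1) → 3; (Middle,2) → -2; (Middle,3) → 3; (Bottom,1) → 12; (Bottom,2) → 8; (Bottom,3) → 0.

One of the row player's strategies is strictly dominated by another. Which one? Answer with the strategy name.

Bottom gives a strictly higher payoff than Top against every column: 12 > 9, 8 > 5, 0 > -5.
So Top is strictly dominated and the row player never plays it.

Top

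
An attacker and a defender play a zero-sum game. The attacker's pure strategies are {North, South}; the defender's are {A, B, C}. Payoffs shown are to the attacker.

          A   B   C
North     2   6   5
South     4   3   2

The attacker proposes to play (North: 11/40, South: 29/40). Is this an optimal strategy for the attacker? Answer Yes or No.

Against A this mix gives (11/40)·2 + (29/40)·4 = 69/20.
Against B this mix gives (11/40)·6 + (29/40)·3 = 153/40.
Against C this mix gives (11/40)·5 + (29/40)·2 = 113/40.
The defender will play C, holding the attacker to 113/40. Shifting weight toward the row that does better against C would raise this floor (the equalizing mix achieves 16/5 against both C and A), so the proposed strategy is not optimal.

No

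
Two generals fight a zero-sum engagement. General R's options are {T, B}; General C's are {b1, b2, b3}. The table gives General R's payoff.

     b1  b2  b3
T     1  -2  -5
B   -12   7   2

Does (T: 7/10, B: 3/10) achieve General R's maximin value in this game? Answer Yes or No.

Against b1 this mix gives (7/10)·1 + (3/10)·(-12) = -29/10.
Against b2 this mix gives (7/10)·(-2) + (3/10)·7 = 7/10.
Against b3 this mix gives (7/10)·(-5) + (3/10)·2 = -29/10.
All of General C's active replies (b1, b3) yield -29/10, and no column does worse for General R. The mix makes General C indifferent and guarantees -29/10, so it is optimal.

Yes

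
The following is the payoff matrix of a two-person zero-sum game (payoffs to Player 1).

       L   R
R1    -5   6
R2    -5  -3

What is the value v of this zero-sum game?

Row minima: R1 → -5, R2 → -5; maximin = -5.
Column maxima: L → -5, R → 6; minimax = -5.
Since maximin = minimax = -5, there is a saddle point and the value is -5.

-5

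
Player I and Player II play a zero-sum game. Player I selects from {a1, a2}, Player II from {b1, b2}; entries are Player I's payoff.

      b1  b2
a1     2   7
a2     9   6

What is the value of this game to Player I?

Row minima: a1 → 2, a2 → 6; maximin = 6.
Column maxima: b1 → 9, b2 → 7; minimax = 7.
6 ≠ 7, so there is no saddle point; optimal play is mixed.
Let Player I play a1 with probability p. Expected payoff against b1: 2p + 9(1−p) = −7p + 9; against b2: 7p + 6(1−p) = p + 6.
Setting these equal: −7p + 9 = p + 6 ⇒ −8p = -3 ⇒ p = 3/8, and the value is (-7)·(3/8) + 9 = 51/8.
For Player II: with q = P(b1), equating a1's and a2's payoffs gives −5q + 7 = 3q + 6 ⇒ q = 1/8.

51/8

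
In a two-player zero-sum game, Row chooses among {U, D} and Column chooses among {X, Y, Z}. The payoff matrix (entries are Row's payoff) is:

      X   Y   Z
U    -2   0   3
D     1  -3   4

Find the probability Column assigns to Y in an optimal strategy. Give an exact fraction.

Row minima: U → -2, D → -3; maximin = -2.
Column maxima: X → 1, Y → 0, Z → 4; minimax = 0.
-2 ≠ 0, so there is no saddle point; optimal play is mixed.
Z is strictly dominated by X (it gives Row strictly more in every row), so Column never plays it.
On the remaining 2×2 (U, D vs X, Y):
Let Row play U with probability p. Expected payoff against X: (-2)p + 1(1−p) = −3p + 1; against Y: 0p + (-3)(1−p) = 3p − 3.
Setting these equal: −3p + 1 = 3p − 3 ⇒ −6p = -4 ⇒ p = 2/3, and the value is (-3)·(2/3) + 1 = -1.
For Column: with q = P(X), equating U's and D's payoffs gives −2q = 4q − 3 ⇒ q = 1/2.

1/2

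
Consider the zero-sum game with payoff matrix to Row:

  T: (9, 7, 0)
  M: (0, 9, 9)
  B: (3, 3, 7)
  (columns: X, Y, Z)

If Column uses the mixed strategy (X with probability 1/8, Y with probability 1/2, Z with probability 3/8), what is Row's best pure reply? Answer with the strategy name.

Expected payoff of T: (1/8)·9 + (1/2)·7 + (3/8)·0 = 37/8.
Expected payoff of M: (1/8)·0 + (1/2)·9 + (3/8)·9 = 63/8.
Expected payoff of B: (1/8)·3 + (1/2)·3 + (3/8)·7 = 9/2.
The largest is 63/8, so Row's best response is M.

M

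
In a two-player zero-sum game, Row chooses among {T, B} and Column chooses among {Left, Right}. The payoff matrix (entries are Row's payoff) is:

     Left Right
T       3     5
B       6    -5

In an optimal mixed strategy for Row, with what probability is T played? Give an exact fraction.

11/13

Row minima: T → 3, B → -5; maximin = 3.
Column maxima: Left → 6, Right → 5; minimax = 5.
3 ≠ 5, so there is no saddle point; optimal play is mixed.
Let Row play T with probability p. Expected payoff against Left: 3p + 6(1−p) = −3p + 6; against Right: 5p + (-5)(1−p) = 10p − 5.
Setting these equal: −3p + 6 = 10p − 5 ⇒ −13p = -11 ⇒ p = 11/13, and the value is (-3)·(11/13) + 6 = 45/13.
For Column: with q = P(Left), equating T's and B's payoffs gives −2q + 5 = 11q − 5 ⇒ q = 10/13.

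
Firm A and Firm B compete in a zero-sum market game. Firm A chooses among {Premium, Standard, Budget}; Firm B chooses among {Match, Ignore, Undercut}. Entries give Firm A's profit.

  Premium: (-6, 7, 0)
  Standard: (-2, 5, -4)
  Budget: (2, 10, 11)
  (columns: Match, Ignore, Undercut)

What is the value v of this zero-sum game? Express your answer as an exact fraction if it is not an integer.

2

Row minima: Premium → -6, Standard → -4, Budget → 2; maximin = 2.
Column maxima: Match → 2, Ignore → 10, Undercut → 11; minimax = 2.
Since maximin = minimax = 2, there is a saddle point and the value is 2.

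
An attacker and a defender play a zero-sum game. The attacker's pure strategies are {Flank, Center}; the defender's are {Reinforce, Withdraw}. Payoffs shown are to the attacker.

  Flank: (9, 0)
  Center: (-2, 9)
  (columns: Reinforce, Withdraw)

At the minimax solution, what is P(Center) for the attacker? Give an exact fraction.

Row minima: Flank → 0, Center → -2; maximin = 0.
Column maxima: Reinforce → 9, Withdraw → 9; minimax = 9.
0 ≠ 9, so there is no saddle point; optimal play is mixed.
Let the attacker play Flank with probability p. Expected payoff against Reinforce: 9p + (-2)(1−p) = 11p − 2; against Withdraw: 0p + 9(1−p) = −9p + 9.
Setting these equal: 11p − 2 = −9p + 9 ⇒ 20p = 11 ⇒ p = 11/20, and the value is (11)·(11/20) − 2 = 81/20.
For the defender: with q = P(Reinforce), equating Flank's and Center's payoffs gives 9q = −11q + 9 ⇒ q = 9/20.

9/20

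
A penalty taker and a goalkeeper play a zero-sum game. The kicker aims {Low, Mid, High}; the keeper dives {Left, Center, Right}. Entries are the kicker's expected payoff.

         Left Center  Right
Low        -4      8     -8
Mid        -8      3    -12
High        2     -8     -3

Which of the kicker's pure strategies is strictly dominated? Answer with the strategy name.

Mid

Low gives a strictly higher payoff than Mid against every column: -4 > -8, 8 > 3, -8 > -12.
So Mid is strictly dominated and the kicker never plays it.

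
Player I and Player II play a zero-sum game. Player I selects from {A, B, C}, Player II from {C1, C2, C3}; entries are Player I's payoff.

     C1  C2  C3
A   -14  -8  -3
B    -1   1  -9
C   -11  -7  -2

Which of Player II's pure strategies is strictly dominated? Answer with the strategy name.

C2

C1 holds Player I's payoff strictly below C2 in every row: -14 < -8, -1 < 1, -11 < -7.
So C2 is strictly dominated for Player II.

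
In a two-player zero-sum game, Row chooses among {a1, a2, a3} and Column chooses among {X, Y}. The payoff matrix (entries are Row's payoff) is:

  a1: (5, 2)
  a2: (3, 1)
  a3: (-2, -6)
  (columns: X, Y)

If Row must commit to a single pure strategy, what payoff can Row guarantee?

2

Row minima: a1 → 2, a2 → 1, a3 → -6.
The best of these is 2.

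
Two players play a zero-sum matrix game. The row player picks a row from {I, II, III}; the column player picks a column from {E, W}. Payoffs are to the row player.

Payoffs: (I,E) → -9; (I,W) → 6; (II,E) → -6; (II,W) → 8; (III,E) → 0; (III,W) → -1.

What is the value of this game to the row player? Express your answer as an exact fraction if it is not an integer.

-2/5

Row minima: I → -9, II → -6, III → -1; maximin = -1.
Column maxima: E → 0, W → 8; minimax = 0.
-1 ≠ 0, so there is no saddle point; optimal play is mixed.
I is strictly dominated by II, so the row player never plays it.
On the remaining 2×2 (II, III vs E, W):
Let the row player play II with probability p. Expected payoff against E: (-6)p + 0(1−p) = −6p; against W: 8p + (-1)(1−p) = 9p − 1.
Setting these equal: −6p = 9p − 1 ⇒ −15p = -1 ⇒ p = 1/15, and the value is (-6)·(1/15) = -2/5.
For the column player: with q = P(E), equating II's and III's payoffs gives −14q + 8 = q − 1 ⇒ q = 3/5.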